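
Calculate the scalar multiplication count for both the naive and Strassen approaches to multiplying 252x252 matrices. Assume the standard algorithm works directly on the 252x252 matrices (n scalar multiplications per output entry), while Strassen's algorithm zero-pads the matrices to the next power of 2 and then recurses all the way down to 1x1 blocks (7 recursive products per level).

Matrix multiplication for 252x252 matrices:

Strassen's algorithm requires power-of-2 dimensions. Pad 252x252 to 256x256 (next power of 2).

Standard algorithm: 252^3 = 16003008 multiplications
Strassen's algorithm: 7^(log2(256)) = 7^8 = 5764801 multiplications
Savings: 16003008 - 5764801 = 10238207 multiplications

Standard: 16003008 multiplications (252^3). Strassen: 5764801 multiplications (7^8, after padding to 256x256). Strassen reduces 8 recursive multiplications to 7 at each level.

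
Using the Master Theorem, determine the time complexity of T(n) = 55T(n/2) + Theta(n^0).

Master Theorem for T(n) = 55T(n/2) + O(n^0):

a = 55, b = 2, c = 0
log_b(a) = log_2(55) = 5.7814

Case 1: c = 0 < log_2(55) = 5.7814
T(n) = O(n^(log_2 55))

For T(n) = 55T(n/2) + O(n^0): log_2(55) = 5.7814. This is Case 1 of the Master Theorem (c < log_b(a), work dominated by leaves), giving O(n^(log_2 55)).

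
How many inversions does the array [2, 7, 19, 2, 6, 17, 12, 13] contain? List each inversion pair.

Finding inversions in [2, 7, 19, 2, 6, 17, 12, 13]:

(1, 3): arr[1]=7 > arr[3]=2
(1, 4): arr[1]=7 > arr[4]=6
(2, 3): arr[2]=19 > arr[3]=2
(2, 4): arr[2]=19 > arr[4]=6
(2, 5): arr[2]=19 > arr[5]=17
(2, 6): arr[2]=19 > arr[6]=12
(2, 7): arr[2]=19 > arr[7]=13
(5, 6): arr[5]=17 > arr[6]=12
(5, 7): arr[5]=17 > arr[7]=13

Total inversions: 9

The array has 9 inversion(s): (1,3), (1,4), (2,3), (2,4), (2,5), (2,6), (2,7), (5,6), (5,7). Each pair (i,j) satisfies i < j and arr[i] > arr[j].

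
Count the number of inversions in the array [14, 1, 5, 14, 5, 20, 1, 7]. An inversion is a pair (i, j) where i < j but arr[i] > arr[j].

Finding inversions in [14, 1, 5, 14, 5, 20, 1, 7]:

(0, 1): arr[0]=14 > arr[1]=1
(0, 2): arr[0]=14 > arr[2]=5
(0, 4): arr[0]=14 > arr[4]=5
(0, 6): arr[0]=14 > arr[6]=1
(0, 7): arr[0]=14 > arr[7]=7
(2, 6): arr[2]=5 > arr[6]=1
(3, 4): arr[3]=14 > arr[4]=5
(3, 6): arr[3]=14 > arr[6]=1
(3, 7): arr[3]=14 > arr[7]=7
(4, 6): arr[4]=5 > arr[6]=1
(5, 6): arr[5]=20 > arr[6]=1
(5, 7): arr[5]=20 > arr[7]=7

Total inversions: 12

The array has 12 inversion(s): (0,1), (0,2), (0,4), (0,6), (0,7), (2,6), (3,4), (3,6), (3,7), (4,6), (5,6), (5,7). Each pair (i,j) satisfies i < j and arr[i] > arr[j].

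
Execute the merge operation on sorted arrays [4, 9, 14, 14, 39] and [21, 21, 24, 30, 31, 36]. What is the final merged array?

Merging process:

Compare 4 vs 21: take 4 from left. Merged: [4]
Compare 9 vs 21: take 9 from left. Merged: [4, 9]
Compare 14 vs 21: take 14 from left. Merged: [4, 9, 14]
Compare 14 vs 21: take 14 from left. Merged: [4, 9, 14, 14]
Compare 39 vs 21: take 21 from right. Merged: [4, 9, 14, 14, 21]
Compare 39 vs 21: take 21 from right. Merged: [4, 9, 14, 14, 21, 21]
Compare 39 vs 24: take 24 from right. Merged: [4, 9, 14, 14, 21, 21, 24]
Compare 39 vs 30: take 30 from right. Merged: [4, 9, 14, 14, 21, 21, 24, 30]
Compare 39 vs 31: take 31 from right. Merged: [4, 9, 14, 14, 21, 21, 24, 30, 31]
Compare 39 vs 36: take 36 from right. Merged: [4, 9, 14, 14, 21, 21, 24, 30, 31, 36]
Append remaining from left: [39]. Merged: [4, 9, 14, 14, 21, 21, 24, 30, 31, 36, 39]

Final merged array: [4, 9, 14, 14, 21, 21, 24, 30, 31, 36, 39]
Total comparisons: 10

The merged array is [4, 9, 14, 14, 21, 21, 24, 30, 31, 36, 39], requiring 10 comparisons. The merge step runs in O(n) time where n is the total number of elements.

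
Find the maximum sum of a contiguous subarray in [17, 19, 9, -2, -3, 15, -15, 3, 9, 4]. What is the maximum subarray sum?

Using Kadane's algorithm on [17, 19, 9, -2, -3, 15, -15, 3, 9, 4]:

Scanning through the array:
Position 1 (value 19): max_ending_here = 36, max_so_far = 36
Position 2 (value 9): max_ending_here = 45, max_so_far = 45
Position 3 (value -2): max_ending_here = 43, max_so_far = 45
Position 4 (value -3): max_ending_here = 40, max_so_far = 45
Position 5 (value 15): max_ending_here = 55, max_so_far = 55
Position 6 (value -15): max_ending_here = 40, max_so_far = 55
Position 7 (value 3): max_ending_here = 43, max_so_far = 55
Position 8 (value 9): max_ending_here = 52, max_so_far = 55
Position 9 (value 4): max_ending_here = 56, max_so_far = 56

Maximum subarray: [17, 19, 9, -2, -3, 15, -15, 3, 9, 4]
Maximum sum: 56

The maximum subarray is [17, 19, 9, -2, -3, 15, -15, 3, 9, 4] with sum 56. This subarray runs from index 0 to index 9.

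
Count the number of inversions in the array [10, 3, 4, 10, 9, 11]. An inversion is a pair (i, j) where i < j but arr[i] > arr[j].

Finding inversions in [10, 3, 4, 10, 9, 11]:

(0, 1): arr[0]=10 > arr[1]=3
(0, 2): arr[0]=10 > arr[2]=4
(0, 4): arr[0]=10 > arr[4]=9
(3, 4): arr[3]=10 > arr[4]=9

Total inversions: 4

The array has 4 inversion(s): (0,1), (0,2), (0,4), (3,4). Each pair (i,j) satisfies i < j and arr[i] > arr[j].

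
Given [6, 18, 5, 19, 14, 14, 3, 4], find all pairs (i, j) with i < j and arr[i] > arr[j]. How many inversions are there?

Finding inversions in [6, 18, 5, 19, 14, 14, 3, 4]:

(0, 2): arr[0]=6 > arr[2]=5
(0, 6): arr[0]=6 > arr[6]=3
(0, 7): arr[0]=6 > arr[7]=4
(1, 2): arr[1]=18 > arr[2]=5
(1, 4): arr[1]=18 > arr[4]=14
(1, 5): arr[1]=18 > arr[5]=14
(1, 6): arr[1]=18 > arr[6]=3
(1, 7): arr[1]=18 > arr[7]=4
(2, 6): arr[2]=5 > arr[6]=3
(2, 7): arr[2]=5 > arr[7]=4
(3, 4): arr[3]=19 > arr[4]=14
(3, 5): arr[3]=19 > arr[5]=14
(3, 6): arr[3]=19 > arr[6]=3
(3, 7): arr[3]=19 > arr[7]=4
(4, 6): arr[4]=14 > arr[6]=3
(4, 7): arr[4]=14 > arr[7]=4
(5, 6): arr[5]=14 > arr[6]=3
(5, 7): arr[5]=14 > arr[7]=4

Total inversions: 18

The array has 18 inversion(s): (0,2), (0,6), (0,7), (1,2), (1,4), (1,5), (1,6), (1,7), (2,6), (2,7), (3,4), (3,5), (3,6), (3,7), (4,6), (4,7), (5,6), (5,7). Each pair (i,j) satisfies i < j and arr[i] > arr[j].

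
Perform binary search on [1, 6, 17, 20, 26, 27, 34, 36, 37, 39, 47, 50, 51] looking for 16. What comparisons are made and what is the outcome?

Binary search for 16 in [1, 6, 17, 20, 26, 27, 34, 36, 37, 39, 47, 50, 51]:

lo=0, hi=12, mid=6, arr[mid]=34 -> 34 > 16, search left half
lo=0, hi=5, mid=2, arr[mid]=17 -> 17 > 16, search left half
lo=0, hi=1, mid=0, arr[mid]=1 -> 1 < 16, search right half
lo=1, hi=1, mid=1, arr[mid]=6 -> 6 < 16, search right half
lo=2 > hi=1, target 16 not found

Binary search determines that 16 is not in the array after 4 comparisons. The search space was exhausted without finding the target.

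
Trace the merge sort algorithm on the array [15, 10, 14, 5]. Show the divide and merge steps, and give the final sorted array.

Merge sort trace:

Split: [15, 10, 14, 5] -> [15, 10] and [14, 5]
  Split: [15, 10] -> [15] and [10]
  Merge: [15] + [10] -> [10, 15]
  Split: [14, 5] -> [14] and [5]
  Merge: [14] + [5] -> [5, 14]
Merge: [10, 15] + [5, 14] -> [5, 10, 14, 15]

Final sorted array: [5, 10, 14, 15]

The merge sort proceeds by recursively splitting the array and merging sorted halves.
After all merges, the sorted array is [5, 10, 14, 15].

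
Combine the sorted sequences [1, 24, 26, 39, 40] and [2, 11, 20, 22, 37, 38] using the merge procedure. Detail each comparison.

Merging process:

Compare 1 vs 2: take 1 from left. Merged: [1]
Compare 24 vs 2: take 2 from right. Merged: [1, 2]
Compare 24 vs 11: take 11 from right. Merged: [1, 2, 11]
Compare 24 vs 20: take 20 from right. Merged: [1, 2, 11, 20]
Compare 24 vs 22: take 22 from right. Merged: [1, 2, 11, 20, 22]
Compare 24 vs 37: take 24 from left. Merged: [1, 2, 11, 20, 22, 24]
Compare 26 vs 37: take 26 from left. Merged: [1, 2, 11, 20, 22, 24, 26]
Compare 39 vs 37: take 37 from right. Merged: [1, 2, 11, 20, 22, 24, 26, 37]
Compare 39 vs 38: take 38 from right. Merged: [1, 2, 11, 20, 22, 24, 26, 37, 38]
Append remaining from left: [39, 40]. Merged: [1, 2, 11, 20, 22, 24, 26, 37, 38, 39, 40]

Final merged array: [1, 2, 11, 20, 22, 24, 26, 37, 38, 39, 40]
Total comparisons: 9

The merged array is [1, 2, 11, 20, 22, 24, 26, 37, 38, 39, 40], requiring 9 comparisons. The merge step runs in O(n) time where n is the total number of elements.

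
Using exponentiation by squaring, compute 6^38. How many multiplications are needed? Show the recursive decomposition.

Computing 6^38 by squaring (build up from 6^1; each line after the first costs one multiplication):

6^1 = 6
6^2 = (6^1)^2 = 6^2 = 36
6^4 = (6^2)^2 = 36^2 = 1296
6^8 = (6^4)^2 = 1296^2 = 1679616
6^9 = 6 * 6^8 = 6 * 1679616 = 10077696
6^18 = (6^9)^2 = 10077696^2 = 101559956668416
6^19 = 6 * 6^18 = 6 * 101559956668416 = 609359740010496
6^38 = (6^19)^2 = 609359740010496^2 = 371319292745659279662190166016

Result: 371319292745659279662190166016
Multiplications needed: 7 (7 lines after 6^1)

6^38 = 371319292745659279662190166016. Using exponentiation by squaring, this requires 7 multiplications. The key idea: if the exponent is even, square the half-power; if odd, multiply by the base once.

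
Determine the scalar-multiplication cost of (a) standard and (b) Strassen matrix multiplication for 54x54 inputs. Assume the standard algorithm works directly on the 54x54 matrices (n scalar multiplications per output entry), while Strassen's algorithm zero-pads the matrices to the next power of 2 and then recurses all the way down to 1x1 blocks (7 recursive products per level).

Matrix multiplication for 54x54 matrices:

Strassen's algorithm requires power-of-2 dimensions. Pad 54x54 to 64x64 (next power of 2).

Standard algorithm: 54^3 = 157464 multiplications
Strassen's algorithm: 7^(log2(64)) = 7^6 = 117649 multiplications
Savings: 157464 - 117649 = 39815 multiplications

Standard: 157464 multiplications (54^3). Strassen: 117649 multiplications (7^6, after padding to 64x64). Strassen reduces 8 recursive multiplications to 7 at each level.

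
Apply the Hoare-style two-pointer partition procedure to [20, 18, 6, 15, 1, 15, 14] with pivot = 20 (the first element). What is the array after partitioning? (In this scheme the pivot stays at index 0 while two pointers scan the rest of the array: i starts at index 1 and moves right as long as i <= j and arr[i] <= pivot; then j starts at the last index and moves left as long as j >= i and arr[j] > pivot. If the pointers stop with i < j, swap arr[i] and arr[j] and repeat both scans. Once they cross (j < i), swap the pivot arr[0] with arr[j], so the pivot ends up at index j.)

Hoare-style two-pointer partition with pivot = 20:

Initial array: [20, 18, 6, 15, 1, 15, 14]

Pointers start at i = 1, j = 6.
i ends at 7, j ends at 6: the pointers have crossed (j < i), so scanning stops.

Swap pivot arr[0] with arr[6] to place pivot at position 6: [14, 18, 6, 15, 1, 15, 20]
Pivot position: 6

After partitioning with pivot 20, the array becomes [14, 18, 6, 15, 1, 15, 20]. The pivot is placed at index 6. All elements to the left of the pivot are <= 20, and all elements to the right are > 20.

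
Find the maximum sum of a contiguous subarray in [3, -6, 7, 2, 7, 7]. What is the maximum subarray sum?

Using Kadane's algorithm on [3, -6, 7, 2, 7, 7]:

Scanning through the array:
Position 1 (value -6): max_ending_here = -3, max_so_far = 3
Position 2 (value 7): max_ending_here = 7, max_so_far = 7
Position 3 (value 2): max_ending_here = 9, max_so_far = 9
Position 4 (value 7): max_ending_here = 16, max_so_far = 16
Position 5 (value 7): max_ending_here = 23, max_so_far = 23

Maximum subarray: [7, 2, 7, 7]
Maximum sum: 23

The maximum subarray is [7, 2, 7, 7] with sum 23. This subarray runs from index 2 to index 5.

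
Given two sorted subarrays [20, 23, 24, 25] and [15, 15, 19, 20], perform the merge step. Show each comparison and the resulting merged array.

Merging process:

Compare 20 vs 15: take 15 from right. Merged: [15]
Compare 20 vs 15: take 15 from right. Merged: [15, 15]
Compare 20 vs 19: take 19 from right. Merged: [15, 15, 19]
Compare 20 vs 20: take 20 from left. Merged: [15, 15, 19, 20]
Compare 23 vs 20: take 20 from right. Merged: [15, 15, 19, 20, 20]
Append remaining from left: [23, 24, 25]. Merged: [15, 15, 19, 20, 20, 23, 24, 25]

Final merged array: [15, 15, 19, 20, 20, 23, 24, 25]
Total comparisons: 5

The merged array is [15, 15, 19, 20, 20, 23, 24, 25], requiring 5 comparisons. The merge step runs in O(n) time where n is the total number of elements.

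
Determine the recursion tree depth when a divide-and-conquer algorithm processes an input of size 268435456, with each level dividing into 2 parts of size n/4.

For divide and conquer with division factor 4:

Problem sizes at each level:
Level 0: 268435456
Level 1: 67108864
Level 2: 16777216
Level 3: 4194304
Level 4: 1048576
Level 5: 262144
Level 6: 65536
Level 7: 16384
Level 8: 4096
Level 9: 1024
Level 10: 256
Level 11: 64
Level 12: 16
Level 13: 4
Level 14: 1

The root is level 0 and the size-1 base case is level 14 (the tree spans levels 0 through 14, i.e. 15 levels counting the root), so the depth is the number of divisions: log_4(268435456) = 14

The recursion tree depth is log_4(268435456) = 14. At each level, the problem size is divided by 4, so it takes 14 divisions to reduce to a base case of size 1. The algorithm makes 2 recursive calls at each level.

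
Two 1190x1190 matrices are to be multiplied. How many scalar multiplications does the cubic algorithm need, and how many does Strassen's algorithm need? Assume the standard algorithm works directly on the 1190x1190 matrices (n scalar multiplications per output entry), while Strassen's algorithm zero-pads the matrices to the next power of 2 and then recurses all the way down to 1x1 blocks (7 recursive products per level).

Matrix multiplication for 1190x1190 matrices:

Strassen's algorithm requires power-of-2 dimensions. Pad 1190x1190 to 2048x2048 (next power of 2).

Standard algorithm: 1190^3 = 1685159000 multiplications
Strassen's algorithm: 7^(log2(2048)) = 7^11 = 1977326743 multiplications
Difference: 1685159000 - 1977326743 = -292167743 (Strassen uses MORE here due to padding overhead — for small or just-over-power-of-2 n, padding can outweigh the per-level savings)

Standard: 1685159000 multiplications (1190^3). Strassen: 1977326743 multiplications (7^11, after padding to 2048x2048). Strassen reduces 8 recursive multiplications to 7 at each level.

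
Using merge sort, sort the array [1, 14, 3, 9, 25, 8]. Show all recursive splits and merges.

Merge sort trace:

Split: [1, 14, 3, 9, 25, 8] -> [1, 14, 3] and [9, 25, 8]
  Split: [1, 14, 3] -> [1] and [14, 3]
    Split: [14, 3] -> [14] and [3]
    Merge: [14] + [3] -> [3, 14]
  Merge: [1] + [3, 14] -> [1, 3, 14]
  Split: [9, 25, 8] -> [9] and [25, 8]
    Split: [25, 8] -> [25] and [8]
    Merge: [25] + [8] -> [8, 25]
  Merge: [9] + [8, 25] -> [8, 9, 25]
Merge: [1, 3, 14] + [8, 9, 25] -> [1, 3, 8, 9, 14, 25]

Final sorted array: [1, 3, 8, 9, 14, 25]

The merge sort proceeds by recursively splitting the array and merging sorted halves.
After all merges, the sorted array is [1, 3, 8, 9, 14, 25].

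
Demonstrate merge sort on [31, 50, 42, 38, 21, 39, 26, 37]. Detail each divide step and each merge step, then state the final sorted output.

Merge sort trace:

Split: [31, 50, 42, 38, 21, 39, 26, 37] -> [31, 50, 42, 38] and [21, 39, 26, 37]
  Split: [31, 50, 42, 38] -> [31, 50] and [42, 38]
    Split: [31, 50] -> [31] and [50]
    Merge: [31] + [50] -> [31, 50]
    Split: [42, 38] -> [42] and [38]
    Merge: [42] + [38] -> [38, 42]
  Merge: [31, 50] + [38, 42] -> [31, 38, 42, 50]
  Split: [21, 39, 26, 37] -> [21, 39] and [26, 37]
    Split: [21, 39] -> [21] and [39]
    Merge: [21] + [39] -> [21, 39]
    Split: [26, 37] -> [26] and [37]
    Merge: [26] + [37] -> [26, 37]
  Merge: [21, 39] + [26, 37] -> [21, 26, 37, 39]
Merge: [31, 38, 42, 50] + [21, 26, 37, 39] -> [21, 26, 31, 37, 38, 39, 42, 50]

Final sorted array: [21, 26, 31, 37, 38, 39, 42, 50]

The merge sort proceeds by recursively splitting the array and merging sorted halves.
After all merges, the sorted array is [21, 26, 31, 37, 38, 39, 42, 50].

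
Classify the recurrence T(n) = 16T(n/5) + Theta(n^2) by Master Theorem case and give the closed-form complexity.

Master Theorem for T(n) = 16T(n/5) + O(n^2):

a = 16, b = 5, c = 2
log_b(a) = log_5(16) = 1.7227

Case 3: c = 2 > log_5(16) = 1.7227
T(n) = O(n^2) = O(n^2)

For T(n) = 16T(n/5) + O(n^2): log_5(16) = 1.7227. This is Case 3 of the Master Theorem (c > log_b(a), work dominated by root), giving O(n^2).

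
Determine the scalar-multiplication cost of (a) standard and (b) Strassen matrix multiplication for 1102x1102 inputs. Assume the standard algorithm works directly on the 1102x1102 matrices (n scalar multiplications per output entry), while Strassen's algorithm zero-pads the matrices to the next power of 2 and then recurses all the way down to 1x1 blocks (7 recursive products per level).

Matrix multiplication for 1102x1102 matrices:

Strassen's algorithm requires power-of-2 dimensions. Pad 1102x1102 to 2048x2048 (next power of 2).

Standard algorithm: 1102^3 = 1338273208 multiplications
Strassen's algorithm: 7^(log2(2048)) = 7^11 = 1977326743 multiplications
Difference: 1338273208 - 1977326743 = -639053535 (Strassen uses MORE here due to padding overhead — for small or just-over-power-of-2 n, padding can outweigh the per-level savings)

Standard: 1338273208 multiplications (1102^3). Strassen: 1977326743 multiplications (7^11, after padding to 2048x2048). Strassen reduces 8 recursive multiplications to 7 at each level.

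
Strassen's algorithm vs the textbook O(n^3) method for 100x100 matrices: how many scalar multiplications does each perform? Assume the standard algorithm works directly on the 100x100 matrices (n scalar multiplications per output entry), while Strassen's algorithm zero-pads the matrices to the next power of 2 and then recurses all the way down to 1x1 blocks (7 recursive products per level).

Matrix multiplication for 100x100 matrices:

Strassen's algorithm requires power-of-2 dimensions. Pad 100x100 to 128x128 (next power of 2).

Standard algorithm: 100^3 = 1000000 multiplications
Strassen's algorithm: 7^(log2(128)) = 7^7 = 823543 multiplications
Savings: 1000000 - 823543 = 176457 multiplications

Standard: 1000000 multiplications (100^3). Strassen: 823543 multiplications (7^7, after padding to 128x128). Strassen reduces 8 recursive multiplications to 7 at each level.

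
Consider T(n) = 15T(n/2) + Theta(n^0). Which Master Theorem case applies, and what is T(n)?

Master Theorem for T(n) = 15T(n/2) + O(n^0):

a = 15, b = 2, c = 0
log_b(a) = log_2(15) = 3.9069

Case 1: c = 0 < log_2(15) = 3.9069
T(n) = O(n^(log_2 15))

For T(n) = 15T(n/2) + O(n^0): log_2(15) = 3.9069. This is Case 1 of the Master Theorem (c < log_b(a), work dominated by leaves), giving O(n^(log_2 15)).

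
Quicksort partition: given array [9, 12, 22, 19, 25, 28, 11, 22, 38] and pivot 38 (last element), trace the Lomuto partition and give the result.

Lomuto partition with pivot = 38:

Initial array: [9, 12, 22, 19, 25, 28, 11, 22, 38]

arr[0]=9 <= 38: swap with position 0, array becomes [9, 12, 22, 19, 25, 28, 11, 22, 38]
arr[1]=12 <= 38: swap with position 1, array becomes [9, 12, 22, 19, 25, 28, 11, 22, 38]
arr[2]=22 <= 38: swap with position 2, array becomes [9, 12, 22, 19, 25, 28, 11, 22, 38]
arr[3]=19 <= 38: swap with position 3, array becomes [9, 12, 22, 19, 25, 28, 11, 22, 38]
arr[4]=25 <= 38: swap with position 4, array becomes [9, 12, 22, 19, 25, 28, 11, 22, 38]
arr[5]=28 <= 38: swap with position 5, array becomes [9, 12, 22, 19, 25, 28, 11, 22, 38]
arr[6]=11 <= 38: swap with position 6, array becomes [9, 12, 22, 19, 25, 28, 11, 22, 38]
arr[7]=22 <= 38: swap with position 7, array becomes [9, 12, 22, 19, 25, 28, 11, 22, 38]

Place pivot at position 8: [9, 12, 22, 19, 25, 28, 11, 22, 38]
Pivot position: 8

After partitioning with pivot 38, the array becomes [9, 12, 22, 19, 25, 28, 11, 22, 38]. The pivot is placed at index 8. All elements to the left of the pivot are <= 38, and all elements to the right are > 38.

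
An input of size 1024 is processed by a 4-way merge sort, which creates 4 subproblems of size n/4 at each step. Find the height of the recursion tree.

For divide and conquer with division factor 4:

Problem sizes at each level:
Level 0: 1024
Level 1: 256
Level 2: 64
Level 3: 16
Level 4: 4
Level 5: 1

The root is level 0 and the size-1 base case is level 5 (the tree spans levels 0 through 5, i.e. 6 levels counting the root), so the depth is the number of divisions: log_4(1024) = 5

The recursion tree depth is log_4(1024) = 5. At each level, the problem size is divided by 4, so it takes 5 divisions to reduce to a base case of size 1. The algorithm makes 4 recursive calls at each level.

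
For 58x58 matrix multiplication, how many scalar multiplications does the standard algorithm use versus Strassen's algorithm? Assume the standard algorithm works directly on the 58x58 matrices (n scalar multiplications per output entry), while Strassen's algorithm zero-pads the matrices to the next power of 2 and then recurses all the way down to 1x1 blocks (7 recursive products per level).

Matrix multiplication for 58x58 matrices:

Strassen's algorithm requires power-of-2 dimensions. Pad 58x58 to 64x64 (next power of 2).

Standard algorithm: 58^3 = 195112 multiplications
Strassen's algorithm: 7^(log2(64)) = 7^6 = 117649 multiplications
Savings: 195112 - 117649 = 77463 multiplications

Standard: 195112 multiplications (58^3). Strassen: 117649 multiplications (7^6, after padding to 64x64). Strassen reduces 8 recursive multiplications to 7 at each level.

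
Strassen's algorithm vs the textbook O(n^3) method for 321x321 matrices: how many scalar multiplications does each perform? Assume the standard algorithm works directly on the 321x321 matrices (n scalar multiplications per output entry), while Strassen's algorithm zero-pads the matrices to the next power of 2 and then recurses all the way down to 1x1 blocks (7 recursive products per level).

Matrix multiplication for 321x321 matrices:

Strassen's algorithm requires power-of-2 dimensions. Pad 321x321 to 512x512 (next power of 2).

Standard algorithm: 321^3 = 33076161 multiplications
Strassen's algorithm: 7^(log2(512)) = 7^9 = 40353607 multiplications
Difference: 33076161 - 40353607 = -7277446 (Strassen uses MORE here due to padding overhead — for small or just-over-power-of-2 n, padding can outweigh the per-level savings)

Standard: 33076161 multiplications (321^3). Strassen: 40353607 multiplications (7^9, after padding to 512x512). Strassen reduces 8 recursive multiplications to 7 at each level.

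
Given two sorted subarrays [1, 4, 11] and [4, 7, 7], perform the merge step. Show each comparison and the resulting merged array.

Merging process:

Compare 1 vs 4: take 1 from left. Merged: [1]
Compare 4 vs 4: take 4 from left. Merged: [1, 4]
Compare 11 vs 4: take 4 from right. Merged: [1, 4, 4]
Compare 11 vs 7: take 7 from right. Merged: [1, 4, 4, 7]
Compare 11 vs 7: take 7 from right. Merged: [1, 4, 4, 7, 7]
Append remaining from left: [11]. Merged: [1, 4, 4, 7, 7, 11]

Final merged array: [1, 4, 4, 7, 7, 11]
Total comparisons: 5

The merged array is [1, 4, 4, 7, 7, 11], requiring 5 comparisons. The merge step runs in O(n) time where n is the total number of elements.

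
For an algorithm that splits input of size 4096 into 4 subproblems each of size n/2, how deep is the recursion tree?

For divide and conquer with division factor 2:

Problem sizes at each level:
Level 0: 4096
Level 1: 2048
Level 2: 1024
Level 3: 512
Level 4: 256
Level 5: 128
Level 6: 64
Level 7: 32
Level 8: 16
Level 9: 8
Level 10: 4
Level 11: 2
Level 12: 1

The root is level 0 and the size-1 base case is level 12 (the tree spans levels 0 through 12, i.e. 13 levels counting the root), so the depth is the number of divisions: log_2(4096) = 12

The recursion tree depth is log_2(4096) = 12. At each level, the problem size is divided by 2, so it takes 12 divisions to reduce to a base case of size 1. The algorithm makes 4 recursive calls at each level.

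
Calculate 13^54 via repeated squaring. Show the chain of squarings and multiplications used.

Computing 13^54 by squaring (build up from 13^1; each line after the first costs one multiplication):

13^1 = 13
13^2 = (13^1)^2 = 13^2 = 169
13^3 = 13 * 13^2 = 13 * 169 = 2197
13^6 = (13^3)^2 = 2197^2 = 4826809
13^12 = (13^6)^2 = 4826809^2 = 23298085122481
13^13 = 13 * 13^12 = 13 * 23298085122481 = 302875106592253
13^26 = (13^13)^2 = 302875106592253^2 = 91733330193268616658399616009
13^27 = 13 * 13^26 = 13 * 91733330193268616658399616009 = 1192533292512492016559195008117
13^54 = (13^27)^2 = 1192533292512492016559195008117^2 = 1422135653750684847524758738836375672734734444846971695885689

Result: 1422135653750684847524758738836375672734734444846971695885689
Multiplications needed: 8 (8 lines after 13^1)

13^54 = 1422135653750684847524758738836375672734734444846971695885689. Using exponentiation by squaring, this requires 8 multiplications. The key idea: if the exponent is even, square the half-power; if odd, multiply by the base once.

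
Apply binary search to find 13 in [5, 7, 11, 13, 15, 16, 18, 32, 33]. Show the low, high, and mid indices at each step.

Binary search for 13 in [5, 7, 11, 13, 15, 16, 18, 32, 33]:

lo=0, hi=8, mid=4, arr[mid]=15 -> 15 > 13, search left half
lo=0, hi=3, mid=1, arr[mid]=7 -> 7 < 13, search right half
lo=2, hi=3, mid=2, arr[mid]=11 -> 11 < 13, search right half
lo=3, hi=3, mid=3, arr[mid]=13 -> Found target at index 3!

Binary search finds 13 at index 3 after 4 comparisons. The search repeatedly halves the search space by comparing with the middle element.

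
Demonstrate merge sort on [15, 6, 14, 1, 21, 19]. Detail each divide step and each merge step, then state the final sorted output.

Merge sort trace:

Split: [15, 6, 14, 1, 21, 19] -> [15, 6, 14] and [1, 21, 19]
  Split: [15, 6, 14] -> [15] and [6, 14]
    Split: [6, 14] -> [6] and [14]
    Merge: [6] + [14] -> [6, 14]
  Merge: [15] + [6, 14] -> [6, 14, 15]
  Split: [1, 21, 19] -> [1] and [21, 19]
    Split: [21, 19] -> [21] and [19]
    Merge: [21] + [19] -> [19, 21]
  Merge: [1] + [19, 21] -> [1, 19, 21]
Merge: [6, 14, 15] + [1, 19, 21] -> [1, 6, 14, 15, 19, 21]

Final sorted array: [1, 6, 14, 15, 19, 21]

The merge sort proceeds by recursively splitting the array and merging sorted halves.
After all merges, the sorted array is [1, 6, 14, 15, 19, 21].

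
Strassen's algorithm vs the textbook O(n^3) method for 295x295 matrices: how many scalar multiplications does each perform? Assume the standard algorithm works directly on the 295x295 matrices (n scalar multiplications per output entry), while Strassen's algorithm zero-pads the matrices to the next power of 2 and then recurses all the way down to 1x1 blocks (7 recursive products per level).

Matrix multiplication for 295x295 matrices:

Strassen's algorithm requires power-of-2 dimensions. Pad 295x295 to 512x512 (next power of 2).

Standard algorithm: 295^3 = 25672375 multiplications
Strassen's algorithm: 7^(log2(512)) = 7^9 = 40353607 multiplications
Difference: 25672375 - 40353607 = -14681232 (Strassen uses MORE here due to padding overhead — for small or just-over-power-of-2 n, padding can outweigh the per-level savings)

Standard: 25672375 multiplications (295^3). Strassen: 40353607 multiplications (7^9, after padding to 512x512). Strassen reduces 8 recursive multiplications to 7 at each level.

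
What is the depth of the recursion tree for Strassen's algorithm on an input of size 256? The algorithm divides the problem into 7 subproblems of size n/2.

For divide and conquer with division factor 2:

Problem sizes at each level:
Level 0: 256
Level 1: 128
Level 2: 64
Level 3: 32
Level 4: 16
Level 5: 8
Level 6: 4
Level 7: 2
Level 8: 1

The root is level 0 and the size-1 base case is level 8 (the tree spans levels 0 through 8, i.e. 9 levels counting the root), so the depth is the number of divisions: log_2(256) = 8

The recursion tree depth is log_2(256) = 8. At each level, the problem size is divided by 2, so it takes 8 divisions to reduce to a base case of size 1. The algorithm makes 7 recursive calls at each level.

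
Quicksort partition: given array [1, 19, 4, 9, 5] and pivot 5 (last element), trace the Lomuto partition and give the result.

Lomuto partition with pivot = 5:

Initial array: [1, 19, 4, 9, 5]

arr[0]=1 <= 5: swap with position 0, array becomes [1, 19, 4, 9, 5]
arr[1]=19 > 5: no swap
arr[2]=4 <= 5: swap with position 1, array becomes [1, 4, 19, 9, 5]
arr[3]=9 > 5: no swap

Place pivot at position 2: [1, 4, 5, 9, 19]
Pivot position: 2

After partitioning with pivot 5, the array becomes [1, 4, 5, 9, 19]. The pivot is placed at index 2. All elements to the left of the pivot are <= 5, and all elements to the right are > 5.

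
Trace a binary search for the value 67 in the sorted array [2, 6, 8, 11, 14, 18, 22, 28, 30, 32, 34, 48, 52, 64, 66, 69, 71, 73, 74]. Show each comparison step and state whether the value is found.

Binary search for 67 in [2, 6, 8, 11, 14, 18, 22, 28, 30, 32, 34, 48, 52, 64, 66, 69, 71, 73, 74]:

lo=0, hi=18, mid=9, arr[mid]=32 -> 32 < 67, search right half
lo=10, hi=18, mid=14, arr[mid]=66 -> 66 < 67, search right half
lo=15, hi=18, mid=16, arr[mid]=71 -> 71 > 67, search left half
lo=15, hi=15, mid=15, arr[mid]=69 -> 69 > 67, search left half
lo=15 > hi=14, target 67 not found

Binary search determines that 67 is not in the array after 4 comparisons. The search space was exhausted without finding the target.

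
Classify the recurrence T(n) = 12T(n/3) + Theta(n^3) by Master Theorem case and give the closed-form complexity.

Master Theorem for T(n) = 12T(n/3) + O(n^3):

a = 12, b = 3, c = 3
log_b(a) = log_3(12) = 2.2619

Case 3: c = 3 > log_3(12) = 2.2619
T(n) = O(n^3) = O(n^3)

For T(n) = 12T(n/3) + O(n^3): log_3(12) = 2.2619. This is Case 3 of the Master Theorem (c > log_b(a), work dominated by root), giving O(n^3).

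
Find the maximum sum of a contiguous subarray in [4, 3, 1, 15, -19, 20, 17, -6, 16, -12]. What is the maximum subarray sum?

Using Kadane's algorithm on [4, 3, 1, 15, -19, 20, 17, -6, 16, -12]:

Scanning through the array:
Position 1 (value 3): max_ending_here = 7, max_so_far = 7
Position 2 (value 1): max_ending_here = 8, max_so_far = 8
Position 3 (value 15): max_ending_here = 23, max_so_far = 23
Position 4 (value -19): max_ending_here = 4, max_so_far = 23
Position 5 (value 20): max_ending_here = 24, max_so_far = 24
Position 6 (value 17): max_ending_here = 41, max_so_far = 41
Position 7 (value -6): max_ending_here = 35, max_so_far = 41
Position 8 (value 16): max_ending_here = 51, max_so_far = 51
Position 9 (value -12): max_ending_here = 39, max_so_far = 51

Maximum subarray: [4, 3, 1, 15, -19, 20, 17, -6, 16]
Maximum sum: 51

The maximum subarray is [4, 3, 1, 15, -19, 20, 17, -6, 16] with sum 51. This subarray runs from index 0 to index 8.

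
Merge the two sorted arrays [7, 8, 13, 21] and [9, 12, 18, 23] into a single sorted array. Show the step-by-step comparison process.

Merging process:

Compare 7 vs 9: take 7 from left. Merged: [7]
Compare 8 vs 9: take 8 from left. Merged: [7, 8]
Compare 13 vs 9: take 9 from right. Merged: [7, 8, 9]
Compare 13 vs 12: take 12 from right. Merged: [7, 8, 9, 12]
Compare 13 vs 18: take 13 from left. Merged: [7, 8, 9, 12, 13]
Compare 21 vs 18: take 18 from right. Merged: [7, 8, 9, 12, 13, 18]
Compare 21 vs 23: take 21 from left. Merged: [7, 8, 9, 12, 13, 18, 21]
Append remaining from right: [23]. Merged: [7, 8, 9, 12, 13, 18, 21, 23]

Final merged array: [7, 8, 9, 12, 13, 18, 21, 23]
Total comparisons: 7

The merged array is [7, 8, 9, 12, 13, 18, 21, 23], requiring 7 comparisons. The merge step runs in O(n) time where n is the total number of elements.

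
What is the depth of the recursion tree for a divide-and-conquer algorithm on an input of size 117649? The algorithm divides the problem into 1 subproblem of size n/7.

For divide and conquer with division factor 7:

Problem sizes at each level:
Level 0: 117649
Level 1: 16807
Level 2: 2401
Level 3: 343
Level 4: 49
Level 5: 7
Level 6: 1

The root is level 0 and the size-1 base case is level 6 (the tree spans levels 0 through 6, i.e. 7 levels counting the root), so the depth is the number of divisions: log_7(117649) = 6

The recursion tree depth is log_7(117649) = 6. At each level, the problem size is divided by 7, so it takes 6 divisions to reduce to a base case of size 1. The algorithm makes 1 recursive call at each level.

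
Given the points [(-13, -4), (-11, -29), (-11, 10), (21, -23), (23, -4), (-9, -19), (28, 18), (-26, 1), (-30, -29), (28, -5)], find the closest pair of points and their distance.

Computing all pairwise distances among 10 points:

d((-13, -4), (-11, -29)) = 25.0799
d((-13, -4), (-11, 10)) = 14.1421
d((-13, -4), (21, -23)) = 38.9487
d((-13, -4), (23, -4)) = 36.0
d((-13, -4), (-9, -19)) = 15.5242
d((-13, -4), (28, 18)) = 46.5296
d((-13, -4), (-26, 1)) = 13.9284
d((-13, -4), (-30, -29)) = 30.2324
d((-13, -4), (28, -5)) = 41.0122
d((-11, -29), (-11, 10)) = 39.0
d((-11, -29), (21, -23)) = 32.5576
d((-11, -29), (23, -4)) = 42.2019
d((-11, -29), (-9, -19)) = 10.198
d((-11, -29), (28, 18)) = 61.0737
d((-11, -29), (-26, 1)) = 33.541
d((-11, -29), (-30, -29)) = 19.0
d((-11, -29), (28, -5)) = 45.793
d((-11, 10), (21, -23)) = 45.9674
d((-11, 10), (23, -4)) = 36.7696
d((-11, 10), (-9, -19)) = 29.0689
d((-11, 10), (28, 18)) = 39.8121
d((-11, 10), (-26, 1)) = 17.4929
d((-11, 10), (-30, -29)) = 43.382
d((-11, 10), (28, -5)) = 41.7852
d((21, -23), (23, -4)) = 19.105
d((21, -23), (-9, -19)) = 30.2655
d((21, -23), (28, 18)) = 41.5933
d((21, -23), (-26, 1)) = 52.7731
d((21, -23), (-30, -29)) = 51.3517
d((21, -23), (28, -5)) = 19.3132
d((23, -4), (-9, -19)) = 35.3412
d((23, -4), (28, 18)) = 22.561
d((23, -4), (-26, 1)) = 49.2544
d((23, -4), (-30, -29)) = 58.6003
d((23, -4), (28, -5)) = 5.099 <-- minimum
d((-9, -19), (28, 18)) = 52.3259
d((-9, -19), (-26, 1)) = 26.2488
d((-9, -19), (-30, -29)) = 23.2594
d((-9, -19), (28, -5)) = 39.5601
d((28, 18), (-26, 1)) = 56.6127
d((28, 18), (-30, -29)) = 74.6525
d((28, 18), (28, -5)) = 23.0
d((-26, 1), (-30, -29)) = 30.2655
d((-26, 1), (28, -5)) = 54.3323
d((-30, -29), (28, -5)) = 62.7694

Closest pair: (23, -4) and (28, -5) with distance 5.099

The closest pair is (23, -4) and (28, -5) with Euclidean distance 5.099. For 10 points, brute-force pairwise comparison is shown above. For large n, the divide-and-conquer algorithm (sort by x, recurse on halves, check the dividing strip) achieves O(n log n).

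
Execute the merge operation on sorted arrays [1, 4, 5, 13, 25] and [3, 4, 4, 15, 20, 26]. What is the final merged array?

Merging process:

Compare 1 vs 3: take 1 from left. Merged: [1]
Compare 4 vs 3: take 3 from right. Merged: [1, 3]
Compare 4 vs 4: take 4 from left. Merged: [1, 3, 4]
Compare 5 vs 4: take 4 from right. Merged: [1, 3, 4, 4]
Compare 5 vs 4: take 4 from right. Merged: [1, 3, 4, 4, 4]
Compare 5 vs 15: take 5 from left. Merged: [1, 3, 4, 4, 4, 5]
Compare 13 vs 15: take 13 from left. Merged: [1, 3, 4, 4, 4, 5, 13]
Compare 25 vs 15: take 15 from right. Merged: [1, 3, 4, 4, 4, 5, 13, 15]
Compare 25 vs 20: take 20 from right. Merged: [1, 3, 4, 4, 4, 5, 13, 15, 20]
Compare 25 vs 26: take 25 from left. Merged: [1, 3, 4, 4, 4, 5, 13, 15, 20, 25]
Append remaining from right: [26]. Merged: [1, 3, 4, 4, 4, 5, 13, 15, 20, 25, 26]

Final merged array: [1, 3, 4, 4, 4, 5, 13, 15, 20, 25, 26]
Total comparisons: 10

The merged array is [1, 3, 4, 4, 4, 5, 13, 15, 20, 25, 26], requiring 10 comparisons. The merge step runs in O(n) time where n is the total number of elements.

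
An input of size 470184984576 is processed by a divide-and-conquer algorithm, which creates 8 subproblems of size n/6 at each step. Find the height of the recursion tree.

For divide and conquer with division factor 6:

Problem sizes at each level:
Level 0: 470184984576
Level 1: 78364164096
Level 2: 13060694016
Level 3: 2176782336
Level 4: 362797056
Level 5: 60466176
Level 6: 10077696
Level 7: 1679616
Level 8: 279936
Level 9: 46656
Level 10: 7776
Level 11: 1296
Level 12: 216
Level 13: 36
Level 14: 6
Level 15: 1

The root is level 0 and the size-1 base case is level 15 (the tree spans levels 0 through 15, i.e. 16 levels counting the root), so the depth is the number of divisions: log_6(470184984576) = 15

The recursion tree depth is log_6(470184984576) = 15. At each level, the problem size is divided by 6, so it takes 15 divisions to reduce to a base case of size 1. The algorithm makes 8 recursive calls at each level.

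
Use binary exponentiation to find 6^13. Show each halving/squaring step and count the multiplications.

Computing 6^13 by squaring (build up from 6^1; each line after the first costs one multiplication):

6^1 = 6
6^2 = (6^1)^2 = 6^2 = 36
6^3 = 6 * 6^2 = 6 * 36 = 216
6^6 = (6^3)^2 = 216^2 = 46656
6^12 = (6^6)^2 = 46656^2 = 2176782336
6^13 = 6 * 6^12 = 6 * 2176782336 = 13060694016

Result: 13060694016
Multiplications needed: 5 (5 lines after 6^1)

6^13 = 13060694016. Using exponentiation by squaring, this requires 5 multiplications. The key idea: if the exponent is even, square the half-power; if odd, multiply by the base once.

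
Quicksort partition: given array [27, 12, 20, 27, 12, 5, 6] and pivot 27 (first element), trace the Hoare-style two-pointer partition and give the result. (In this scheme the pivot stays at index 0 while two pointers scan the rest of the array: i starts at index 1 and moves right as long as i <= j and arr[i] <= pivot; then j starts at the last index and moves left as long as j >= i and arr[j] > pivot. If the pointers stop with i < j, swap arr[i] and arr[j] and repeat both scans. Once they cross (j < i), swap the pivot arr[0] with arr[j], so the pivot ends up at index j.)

Hoare-style two-pointer partition with pivot = 27:

Initial array: [27, 12, 20, 27, 12, 5, 6]

Pointers start at i = 1, j = 6.
i ends at 7, j ends at 6: the pointers have crossed (j < i), so scanning stops.

Swap pivot arr[0] with arr[6] to place pivot at position 6: [6, 12, 20, 27, 12, 5, 27]
Pivot position: 6

After partitioning with pivot 27, the array becomes [6, 12, 20, 27, 12, 5, 27]. The pivot is placed at index 6. All elements to the left of the pivot are <= 27, and all elements to the right are > 27.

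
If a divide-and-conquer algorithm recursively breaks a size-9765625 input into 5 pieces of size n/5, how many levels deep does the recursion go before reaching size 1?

For divide and conquer with division factor 5:

Problem sizes at each level:
Level 0: 9765625
Level 1: 1953125
Level 2: 390625
Level 3: 78125
Level 4: 15625
Level 5: 3125
Level 6: 625
Level 7: 125
Level 8: 25
Level 9: 5
Level 10: 1

The root is level 0 and the size-1 base case is level 10 (the tree spans levels 0 through 10, i.e. 11 levels counting the root), so the depth is the number of divisions: log_5(9765625) = 10

The recursion tree depth is log_5(9765625) = 10. At each level, the problem size is divided by 5, so it takes 10 divisions to reduce to a base case of size 1. The algorithm makes 5 recursive calls at each level.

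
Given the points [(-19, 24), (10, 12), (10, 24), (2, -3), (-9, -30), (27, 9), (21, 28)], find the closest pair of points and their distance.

Computing all pairwise distances among 7 points:

d((-19, 24), (10, 12)) = 31.3847
d((-19, 24), (10, 24)) = 29.0
d((-19, 24), (2, -3)) = 34.2053
d((-19, 24), (-9, -30)) = 54.9181
d((-19, 24), (27, 9)) = 48.3839
d((-19, 24), (21, 28)) = 40.1995
d((10, 12), (10, 24)) = 12.0
d((10, 12), (2, -3)) = 17.0
d((10, 12), (-9, -30)) = 46.0977
d((10, 12), (27, 9)) = 17.2627
d((10, 12), (21, 28)) = 19.4165
d((10, 24), (2, -3)) = 28.1603
d((10, 24), (-9, -30)) = 57.2451
d((10, 24), (27, 9)) = 22.6716
d((10, 24), (21, 28)) = 11.7047 <-- minimum
d((2, -3), (-9, -30)) = 29.1548
d((2, -3), (27, 9)) = 27.7308
d((2, -3), (21, 28)) = 36.3593
d((-9, -30), (27, 9)) = 53.0754
d((-9, -30), (21, 28)) = 65.2993
d((27, 9), (21, 28)) = 19.9249

Closest pair: (10, 24) and (21, 28) with distance 11.7047

The closest pair is (10, 24) and (21, 28) with Euclidean distance 11.7047. For 7 points, brute-force pairwise comparison is shown above. For large n, the divide-and-conquer algorithm (sort by x, recurse on halves, check the dividing strip) achieves O(n log n).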